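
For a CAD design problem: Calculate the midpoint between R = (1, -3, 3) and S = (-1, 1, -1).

M = ((x₁+x₂)/2, (y₁+y₂)/2, (z₁+z₂)/2)
  = ((1 - 1)/2, (-3 + 1)/2, (3 - 1)/2)
  = (0/2, -2/2, 2/2)
  = (0, -1, 1)

(0, -1, 1)


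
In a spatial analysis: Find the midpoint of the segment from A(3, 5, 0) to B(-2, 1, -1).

M = ((x₁+x₂)/2, (y₁+y₂)/2, (z₁+z₂)/2)
  = ((3 - 2)/2, (5 + 1)/2, (0 - 1)/2)
  = (1/2, 6/2, -1/2)
  = (0.5, 3, -0.5)

(0.5, 3, -0.5)


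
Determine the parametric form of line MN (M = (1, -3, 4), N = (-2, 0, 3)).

Direction vector d = N - M = (-2 - 1, 0 + 3, 3 - 4) = (-3, 3, -1)
Parametric form r = M + t·d:
x = 1 - 3t, y = -3 + 3t, z = 4 - t

x = 1 - 3t, y = -3 + 3t, z = 4 - t


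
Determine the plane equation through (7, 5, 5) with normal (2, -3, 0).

The plane through P with normal n = (a, b, c) satisfies n·(r - P) = 0,
i.e. ax + by + cz = a·x₀ + b·y₀ + c·z₀.
d = 2·7 + (-3)·5 + 0·5
  = 14 - 15 + 0
  = -1
Equation: 2x - 3y = -1

2x - 3y = -1


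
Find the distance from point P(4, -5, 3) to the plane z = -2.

distance = |a·x₀ + b·y₀ + c·z₀ - d| / √(a² + b² + c²)
  = |0·4 + 0·(-5) + 1·3 - (-2)| / √(0² + 0² + 1²)
  = |0 + 0 + 3 + 2| / √(0 + 0 + 1)
  = |5| / √1
  = 5 / 1
  ≈ 5

5


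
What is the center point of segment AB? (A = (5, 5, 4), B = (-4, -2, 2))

M = ((x₁+x₂)/2, (y₁+y₂)/2, (z₁+z₂)/2)
  = ((5 - 4)/2, (5 - 2)/2, (4 + 2)/2)
  = (1/2, 3/2, 6/2)
  = (0.5, 1.5, 3)

(0.5, 1.5, 3)


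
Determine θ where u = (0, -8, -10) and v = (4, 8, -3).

u·v = 0·4 + (-8)·8 + (-10)·(-3) = 0 - 64 + 30 = -34
|u| = √(0² + (-8)² + (-10)²) = √164 ≈ 12.81
|v| = √(4² + 8² + (-3)²) = √89 ≈ 9.434
cos θ = (u·v)/(|u||v|) = -34/(12.81·9.434) ≈ -0.2814
θ = arccos(-0.2814) ≈ 106.3°

106.3°


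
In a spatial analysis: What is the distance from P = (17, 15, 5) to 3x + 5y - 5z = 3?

distance = |a·x₀ + b·y₀ + c·z₀ - d| / √(a² + b² + c²)
  = |3·17 + 5·15 + (-5)·5 - 3| / √(3² + 5² + (-5)²)
  = |51 + 75 - 25 - 3| / √(9 + 25 + 25)
  = |98| / √59
  = 98 / 7.681
  ≈ 12.76

12.76


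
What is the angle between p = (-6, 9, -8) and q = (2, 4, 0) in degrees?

p·q = (-6)·2 + 9·4 + (-8)·0 = -12 + 36 + 0 = 24
|p| = √((-6)² + 9² + (-8)²) = √181 ≈ 13.45
|q| = √(2² + 4² + 0²) = √20 ≈ 4.472
cos θ = (p·q)/(|p||q|) = 24/(13.45·4.472) ≈ 0.3989
θ = arccos(0.3989) ≈ 66.49°

66.49°


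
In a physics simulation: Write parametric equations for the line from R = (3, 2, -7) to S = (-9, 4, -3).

Direction vector d = S - R = (-9 - 3, 4 - 2, -3 + 7) = (-12, 2, 4)
Parametric form r = R + t·d:
x = 3 - 12t, y = 2 + 2t, z = -7 + 4t

x = 3 - 12t, y = 2 + 2t, z = -7 + 4t


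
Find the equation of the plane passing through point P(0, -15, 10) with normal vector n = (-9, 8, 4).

The plane through P with normal n = (a, b, c) satisfies n·(r - P) = 0,
i.e. ax + by + cz = a·x₀ + b·y₀ + c·z₀.
d = (-9)·0 + 8·(-15) + 4·10
  = 0 - 120 + 40
  = -80
Equation: -9x + 8y + 4z = -80

-9x + 8y + 4z = -80


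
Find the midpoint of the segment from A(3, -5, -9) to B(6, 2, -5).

M = ((x₁+x₂)/2, (y₁+y₂)/2, (z₁+z₂)/2)
  = ((3 + 6)/2, (-5 + 2)/2, (-9 - 5)/2)
  = (9/2, -3/2, -14/2)
  = (4.5, -1.5, -7)

(4.5, -1.5, -7)


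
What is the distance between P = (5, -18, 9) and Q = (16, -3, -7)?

d = √[(x₂-x₁)² + (y₂-y₁)² + (z₂-z₁)²]
  = √[11² + 15² + (-16)²]
  = √[121 + 225 + 256]
  = √602
  ≈ 24.54

24.54


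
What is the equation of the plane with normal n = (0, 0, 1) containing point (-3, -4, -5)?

The plane through P with normal n = (a, b, c) satisfies n·(r - P) = 0,
i.e. ax + by + cz = a·x₀ + b·y₀ + c·z₀.
d = 0·(-3) + 0·(-4) + 1·(-5)
  = 0 + 0 - 5
  = -5
Equation: z = -5

z = -5


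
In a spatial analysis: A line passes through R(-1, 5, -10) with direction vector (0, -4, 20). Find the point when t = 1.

P(t) = R + t·d
  = (-1 + 0·1, 5 + (-4)·1, -10 + 20·1)
  = (-1 + 0, 5 - 4, -10 + 20)
  = (-1, 1, 10)

(-1, 1, 10)


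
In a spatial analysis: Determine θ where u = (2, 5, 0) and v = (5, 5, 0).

u·v = 2·5 + 5·5 + 0·0 = 10 + 25 + 0 = 35
|u| = √(2² + 5² + 0²) = √29 ≈ 5.385
|v| = √(5² + 5² + 0²) = √50 ≈ 7.071
cos θ = (u·v)/(|u||v|) = 35/(5.385·7.071) ≈ 0.9191
θ = arccos(0.9191) ≈ 23.2°

23.2°


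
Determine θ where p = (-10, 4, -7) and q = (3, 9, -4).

p·q = (-10)·3 + 4·9 + (-7)·(-4) = -30 + 36 + 28 = 34
|p| = √((-10)² + 4² + (-7)²) = √165 ≈ 12.85
|q| = √(3² + 9² + (-4)²) = √106 ≈ 10.3
cos θ = (p·q)/(|p||q|) = 34/(12.85·10.3) ≈ 0.2571
θ = arccos(0.2571) ≈ 75.1°

75.1°


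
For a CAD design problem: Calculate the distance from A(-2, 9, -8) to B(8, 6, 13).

d = √[(x₂-x₁)² + (y₂-y₁)² + (z₂-z₁)²]
  = √[10² + (-3)² + 21²]
  = √[100 + 9 + 441]
  = √550
  ≈ 23.45

23.45


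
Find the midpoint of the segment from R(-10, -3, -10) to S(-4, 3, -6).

M = ((x₁+x₂)/2, (y₁+y₂)/2, (z₁+z₂)/2)
  = ((-10 - 4)/2, (-3 + 3)/2, (-10 - 6)/2)
  = (-14/2, 0/2, -16/2)
  = (-7, 0, -8)

(-7, 0, -8)


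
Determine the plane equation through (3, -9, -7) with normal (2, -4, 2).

The plane through P with normal n = (a, b, c) satisfies n·(r - P) = 0,
i.e. ax + by + cz = a·x₀ + b·y₀ + c·z₀.
d = 2·3 + (-4)·(-9) + 2·(-7)
  = 6 + 36 - 14
  = 28
Equation: 2x - 4y + 2z = 28

2x - 4y + 2z = 28


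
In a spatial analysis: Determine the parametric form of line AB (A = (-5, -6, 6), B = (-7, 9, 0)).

Direction vector d = B - A = (-7 + 5, 9 + 6, 0 - 6) = (-2, 15, -6)
Parametric form r = A + t·d:
x = -5 - 2t, y = -6 + 15t, z = 6 - 6t

x = -5 - 2t, y = -6 + 15t, z = 6 - 6t


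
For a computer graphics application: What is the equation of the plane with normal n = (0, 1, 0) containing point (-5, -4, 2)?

The plane through P with normal n = (a, b, c) satisfies n·(r - P) = 0,
i.e. ax + by + cz = a·x₀ + b·y₀ + c·z₀.
d = 0·(-5) + 1·(-4) + 0·2
  = 0 - 4 + 0
  = -4
Equation: y = -4

y = -4


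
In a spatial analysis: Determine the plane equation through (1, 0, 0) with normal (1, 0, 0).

The plane through P with normal n = (a, b, c) satisfies n·(r - P) = 0,
i.e. ax + by + cz = a·x₀ + b·y₀ + c·z₀.
d = 1·1 + 0·0 + 0·0
  = 1 + 0 + 0
  = 1
Equation: x = 1

x = 1


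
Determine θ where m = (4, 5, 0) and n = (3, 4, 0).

m·n = 4·3 + 5·4 + 0·0 = 12 + 20 + 0 = 32
|m| = √(4² + 5² + 0²) = √41 ≈ 6.403
|n| = √(3² + 4² + 0²) = √25 ≈ 5
cos θ = (m·n)/(|m||n|) = 32/(6.403·5) ≈ 0.9995
θ = arccos(0.9995) ≈ 1.79°

1.79°


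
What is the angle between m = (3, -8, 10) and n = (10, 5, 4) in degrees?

m·n = 3·10 + (-8)·5 + 10·4 = 30 - 40 + 40 = 30
|m| = √(3² + (-8)² + 10²) = √173 ≈ 13.15
|n| = √(10² + 5² + 4²) = √141 ≈ 11.87
cos θ = (m·n)/(|m||n|) = 30/(13.15·11.87) ≈ 0.1921
θ = arccos(0.1921) ≈ 78.93°

78.93°


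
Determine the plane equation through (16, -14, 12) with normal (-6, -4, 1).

The plane through P with normal n = (a, b, c) satisfies n·(r - P) = 0,
i.e. ax + by + cz = a·x₀ + b·y₀ + c·z₀.
d = (-6)·16 + (-4)·(-14) + 1·12
  = -96 + 56 + 12
  = -28
Equation: -6x - 4y + z = -28

-6x - 4y + z = -28


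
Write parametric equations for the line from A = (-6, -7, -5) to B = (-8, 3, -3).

Direction vector d = B - A = (-8 + 6, 3 + 7, -3 + 5) = (-2, 10, 2)
Parametric form r = A + t·d:
x = -6 - 2t, y = -7 + 10t, z = -5 + 2t

x = -6 - 2t, y = -7 + 10t, z = -5 + 2t


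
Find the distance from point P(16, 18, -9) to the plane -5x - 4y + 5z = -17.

distance = |a·x₀ + b·y₀ + c·z₀ - d| / √(a² + b² + c²)
  = |(-5)·16 + (-4)·18 + 5·(-9) - (-17)| / √((-5)² + (-4)² + 5²)
  = |-80 - 72 - 45 + 17| / √(25 + 16 + 25)
  = |-180| / √66
  = 180 / 8.124
  ≈ 22.16

22.16


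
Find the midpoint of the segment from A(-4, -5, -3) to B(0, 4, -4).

M = ((x₁+x₂)/2, (y₁+y₂)/2, (z₁+z₂)/2)
  = ((-4 + 0)/2, (-5 + 4)/2, (-3 - 4)/2)
  = (-4/2, -1/2, -7/2)
  = (-2, -0.5, -3.5)

(-2, -0.5, -3.5)


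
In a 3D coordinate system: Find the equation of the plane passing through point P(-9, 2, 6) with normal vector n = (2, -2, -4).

The plane through P with normal n = (a, b, c) satisfies n·(r - P) = 0,
i.e. ax + by + cz = a·x₀ + b·y₀ + c·z₀.
d = 2·(-9) + (-2)·2 + (-4)·6
  = -18 - 4 - 24
  = -46
Equation: 2x - 2y - 4z = -46

2x - 2y - 4z = -46


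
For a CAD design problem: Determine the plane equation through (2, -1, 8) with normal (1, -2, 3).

The plane through P with normal n = (a, b, c) satisfies n·(r - P) = 0,
i.e. ax + by + cz = a·x₀ + b·y₀ + c·z₀.
d = 1·2 + (-2)·(-1) + 3·8
  = 2 + 2 + 24
  = 28
Equation: x - 2y + 3z = 28

x - 2y + 3z = 28


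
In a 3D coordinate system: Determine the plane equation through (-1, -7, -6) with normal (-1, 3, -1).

The plane through P with normal n = (a, b, c) satisfies n·(r - P) = 0,
i.e. ax + by + cz = a·x₀ + b·y₀ + c·z₀.
d = (-1)·(-1) + 3·(-7) + (-1)·(-6)
  = 1 - 21 + 6
  = -14
Equation: -x + 3y - z = -14

-x + 3y - z = -14


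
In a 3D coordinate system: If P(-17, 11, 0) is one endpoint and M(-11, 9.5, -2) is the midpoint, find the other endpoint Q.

Q = 2M - P
  = (2·(-11) - (-17), 2·9.5 - 11, 2·(-2) - 0)
  = (-22 + 17, 19 - 11, -4 + 0)
  = (-5, 8, -4)

(-5, 8, -4)


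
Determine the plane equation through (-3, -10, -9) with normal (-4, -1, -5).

The plane through P with normal n = (a, b, c) satisfies n·(r - P) = 0,
i.e. ax + by + cz = a·x₀ + b·y₀ + c·z₀.
d = (-4)·(-3) + (-1)·(-10) + (-5)·(-9)
  = 12 + 10 + 45
  = 67
Equation: -4x - y - 5z = 67

-4x - y - 5z = 67


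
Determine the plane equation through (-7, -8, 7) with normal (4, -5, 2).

The plane through P with normal n = (a, b, c) satisfies n·(r - P) = 0,
i.e. ax + by + cz = a·x₀ + b·y₀ + c·z₀.
d = 4·(-7) + (-5)·(-8) + 2·7
  = -28 + 40 + 14
  = 26
Equation: 4x - 5y + 2z = 26

4x - 5y + 2z = 26


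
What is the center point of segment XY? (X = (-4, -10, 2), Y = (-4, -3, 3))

M = ((x₁+x₂)/2, (y₁+y₂)/2, (z₁+z₂)/2)
  = ((-4 - 4)/2, (-10 - 3)/2, (2 + 3)/2)
  = (-8/2, -13/2, 5/2)
  = (-4, -6.5, 2.5)

(-4, -6.5, 2.5)


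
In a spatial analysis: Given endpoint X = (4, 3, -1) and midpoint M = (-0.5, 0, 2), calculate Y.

Y = 2M - X
  = (2·(-0.5) - 4, 2·0 - 3, 2·2 - (-1))
  = (-1 - 4, 0 - 3, 4 + 1)
  = (-5, -3, 5)

(-5, -3, 5)


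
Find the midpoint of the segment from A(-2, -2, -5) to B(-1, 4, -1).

M = ((x₁+x₂)/2, (y₁+y₂)/2, (z₁+z₂)/2)
  = ((-2 - 1)/2, (-2 + 4)/2, (-5 - 1)/2)
  = (-3/2, 2/2, -6/2)
  = (-1.5, 1, -3)

(-1.5, 1, -3)


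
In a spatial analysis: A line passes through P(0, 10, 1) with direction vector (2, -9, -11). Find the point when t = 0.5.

P(t) = P + t·d
  = (0 + 2·0.5, 10 + (-9)·0.5, 1 + (-11)·0.5)
  = (0 + 1, 10 - 4.5, 1 - 5.5)
  = (1, 5.5, -4.5)

(1, 5.5, -4.5)


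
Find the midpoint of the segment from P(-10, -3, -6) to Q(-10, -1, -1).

M = ((x₁+x₂)/2, (y₁+y₂)/2, (z₁+z₂)/2)
  = ((-10 - 10)/2, (-3 - 1)/2, (-6 - 1)/2)
  = (-20/2, -4/2, -7/2)
  = (-10, -2, -3.5)

(-10, -2, -3.5)


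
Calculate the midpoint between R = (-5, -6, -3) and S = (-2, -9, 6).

M = ((x₁+x₂)/2, (y₁+y₂)/2, (z₁+z₂)/2)
  = ((-5 - 2)/2, (-6 - 9)/2, (-3 + 6)/2)
  = (-7/2, -15/2, 3/2)
  = (-3.5, -7.5, 1.5)

(-3.5, -7.5, 1.5)


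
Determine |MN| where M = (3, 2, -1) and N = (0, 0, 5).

d = √[(x₂-x₁)² + (y₂-y₁)² + (z₂-z₁)²]
  = √[(-3)² + (-2)² + 6²]
  = √[9 + 4 + 36]
  = √49
  ≈ 7

7


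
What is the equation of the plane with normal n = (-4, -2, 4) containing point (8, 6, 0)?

The plane through P with normal n = (a, b, c) satisfies n·(r - P) = 0,
i.e. ax + by + cz = a·x₀ + b·y₀ + c·z₀.
d = (-4)·8 + (-2)·6 + 4·0
  = -32 - 12 + 0
  = -44
Equation: -4x - 2y + 4z = -44

-4x - 2y + 4z = -44


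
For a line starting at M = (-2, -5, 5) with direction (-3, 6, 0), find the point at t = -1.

P(t) = M + t·d
  = (-2 + (-3)·(-1), -5 + 6·(-1), 5 + 0·(-1))
  = (-2 + 3, -5 - 6, 5 + 0)
  = (1, -11, 5)

(1, -11, 5)


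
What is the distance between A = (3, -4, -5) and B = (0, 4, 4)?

d = √[(x₂-x₁)² + (y₂-y₁)² + (z₂-z₁)²]
  = √[(-3)² + 8² + 9²]
  = √[9 + 64 + 81]
  = √154
  ≈ 12.41

12.41


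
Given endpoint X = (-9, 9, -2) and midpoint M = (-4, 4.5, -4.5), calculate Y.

Y = 2M - X
  = (2·(-4) - (-9), 2·4.5 - 9, 2·(-4.5) - (-2))
  = (-8 + 9, 9 - 9, -9 + 2)
  = (1, 0, -7)

(1, 0, -7)


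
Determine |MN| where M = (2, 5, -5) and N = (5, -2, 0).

d = √[(x₂-x₁)² + (y₂-y₁)² + (z₂-z₁)²]
  = √[3² + (-7)² + 5²]
  = √[9 + 49 + 25]
  = √83
  ≈ 9.11

9.11


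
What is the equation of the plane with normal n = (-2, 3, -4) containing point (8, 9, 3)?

The plane through P with normal n = (a, b, c) satisfies n·(r - P) = 0,
i.e. ax + by + cz = a·x₀ + b·y₀ + c·z₀.
d = (-2)·8 + 3·9 + (-4)·3
  = -16 + 27 - 12
  = -1
Equation: -2x + 3y - 4z = -1

-2x + 3y - 4z = -1


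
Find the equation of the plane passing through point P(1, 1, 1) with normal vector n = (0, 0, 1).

The plane through P with normal n = (a, b, c) satisfies n·(r - P) = 0,
i.e. ax + by + cz = a·x₀ + b·y₀ + c·z₀.
d = 0·1 + 0·1 + 1·1
  = 0 + 0 + 1
  = 1
Equation: z = 1

z = 1


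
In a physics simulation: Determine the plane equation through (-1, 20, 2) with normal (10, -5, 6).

The plane through P with normal n = (a, b, c) satisfies n·(r - P) = 0,
i.e. ax + by + cz = a·x₀ + b·y₀ + c·z₀.
d = 10·(-1) + (-5)·20 + 6·2
  = -10 - 100 + 12
  = -98
Equation: 10x - 5y + 6z = -98

10x - 5y + 6z = -98


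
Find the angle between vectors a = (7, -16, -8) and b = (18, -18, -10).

a·b = 7·18 + (-16)·(-18) + (-8)·(-10) = 126 + 288 + 80 = 494
|a| = √(7² + (-16)² + (-8)²) = √369 ≈ 19.21
|b| = √(18² + (-18)² + (-10)²) = √748 ≈ 27.35
cos θ = (a·b)/(|a||b|) = 494/(19.21·27.35) ≈ 0.9403
θ = arccos(0.9403) ≈ 19.9°

19.9°


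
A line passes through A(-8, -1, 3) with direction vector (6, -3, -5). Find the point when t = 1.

P(t) = A + t·d
  = (-8 + 6·1, -1 + (-3)·1, 3 + (-5)·1)
  = (-8 + 6, -1 - 3, 3 - 5)
  = (-2, -4, -2)

(-2, -4, -2)


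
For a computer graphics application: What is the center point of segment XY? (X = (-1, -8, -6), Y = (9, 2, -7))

M = ((x₁+x₂)/2, (y₁+y₂)/2, (z₁+z₂)/2)
  = ((-1 + 9)/2, (-8 + 2)/2, (-6 - 7)/2)
  = (8/2, -6/2, -13/2)
  = (4, -3, -6.5)

(4, -3, -6.5)


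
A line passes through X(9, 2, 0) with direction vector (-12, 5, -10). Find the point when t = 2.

P(t) = X + t·d
  = (9 + (-12)·2, 2 + 5·2, 0 + (-10)·2)
  = (9 - 24, 2 + 10, 0 - 20)
  = (-15, 12, -20)

(-15, 12, -20)


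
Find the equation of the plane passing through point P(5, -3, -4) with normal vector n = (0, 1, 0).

The plane through P with normal n = (a, b, c) satisfies n·(r - P) = 0,
i.e. ax + by + cz = a·x₀ + b·y₀ + c·z₀.
d = 0·5 + 1·(-3) + 0·(-4)
  = 0 - 3 + 0
  = -3
Equation: y = -3

y = -3


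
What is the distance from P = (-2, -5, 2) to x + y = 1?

distance = |a·x₀ + b·y₀ + c·z₀ - d| / √(a² + b² + c²)
  = |1·(-2) + 1·(-5) + 0·2 - 1| / √(1² + 1² + 0²)
  = |-2 - 5 + 0 - 1| / √(1 + 1 + 0)
  = |-8| / √2
  = 8 / 1.414
  ≈ 5.657

5.657


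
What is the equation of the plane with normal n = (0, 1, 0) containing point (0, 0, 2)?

The plane through P with normal n = (a, b, c) satisfies n·(r - P) = 0,
i.e. ax + by + cz = a·x₀ + b·y₀ + c·z₀.
d = 0·0 + 1·0 + 0·2
  = 0 + 0 + 0
  = 0
Equation: y = 0

y = 0


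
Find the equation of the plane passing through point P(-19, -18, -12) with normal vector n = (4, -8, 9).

The plane through P with normal n = (a, b, c) satisfies n·(r - P) = 0,
i.e. ax + by + cz = a·x₀ + b·y₀ + c·z₀.
d = 4·(-19) + (-8)·(-18) + 9·(-12)
  = -76 + 144 - 108
  = -40
Equation: 4x - 8y + 9z = -40

4x - 8y + 9z = -40


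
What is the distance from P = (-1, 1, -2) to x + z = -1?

distance = |a·x₀ + b·y₀ + c·z₀ - d| / √(a² + b² + c²)
  = |1·(-1) + 0·1 + 1·(-2) - (-1)| / √(1² + 0² + 1²)
  = |-1 + 0 - 2 + 1| / √(1 + 0 + 1)
  = |-2| / √2
  = 2 / 1.414
  ≈ 1.414

1.414


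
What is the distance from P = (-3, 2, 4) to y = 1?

distance = |a·x₀ + b·y₀ + c·z₀ - d| / √(a² + b² + c²)
  = |0·(-3) + 1·2 + 0·4 - 1| / √(0² + 1² + 0²)
  = |0 + 2 + 0 - 1| / √(0 + 1 + 0)
  = |1| / √1
  = 1 / 1
  ≈ 1

1


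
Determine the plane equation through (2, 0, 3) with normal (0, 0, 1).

The plane through P with normal n = (a, b, c) satisfies n·(r - P) = 0,
i.e. ax + by + cz = a·x₀ + b·y₀ + c·z₀.
d = 0·2 + 0·0 + 1·3
  = 0 + 0 + 3
  = 3
Equation: z = 3

z = 3


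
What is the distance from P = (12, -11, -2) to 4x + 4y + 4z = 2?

distance = |a·x₀ + b·y₀ + c·z₀ - d| / √(a² + b² + c²)
  = |4·12 + 4·(-11) + 4·(-2) - 2| / √(4² + 4² + 4²)
  = |48 - 44 - 8 - 2| / √(16 + 16 + 16)
  = |-6| / √48
  = 6 / 6.928
  ≈ 0.866

0.866


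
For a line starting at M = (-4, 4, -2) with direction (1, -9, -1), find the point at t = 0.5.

P(t) = M + t·d
  = (-4 + 1·0.5, 4 + (-9)·0.5, -2 + (-1)·0.5)
  = (-4 + 0.5, 4 - 4.5, -2 - 0.5)
  = (-3.5, -0.5, -2.5)

(-3.5, -0.5, -2.5)


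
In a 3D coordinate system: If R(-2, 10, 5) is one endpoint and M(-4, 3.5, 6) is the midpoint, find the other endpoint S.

S = 2M - R
  = (2·(-4) - (-2), 2·3.5 - 10, 2·6 - 5)
  = (-8 + 2, 7 - 10, 12 - 5)
  = (-6, -3, 7)

(-6, -3, 7)


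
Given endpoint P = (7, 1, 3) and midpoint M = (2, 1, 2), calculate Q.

Q = 2M - P
  = (2·2 - 7, 2·1 - 1, 2·2 - 3)
  = (4 - 7, 2 - 1, 4 - 3)
  = (-3, 1, 1)

(-3, 1, 1)


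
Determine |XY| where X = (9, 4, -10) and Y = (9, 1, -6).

d = √[(x₂-x₁)² + (y₂-y₁)² + (z₂-z₁)²]
  = √[0² + (-3)² + 4²]
  = √[0 + 9 + 16]
  = √25
  ≈ 5

5


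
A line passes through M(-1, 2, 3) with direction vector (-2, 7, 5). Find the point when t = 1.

P(t) = M + t·d
  = (-1 + (-2)·1, 2 + 7·1, 3 + 5·1)
  = (-1 - 2, 2 + 7, 3 + 5)
  = (-3, 9, 8)

(-3, 9, 8)


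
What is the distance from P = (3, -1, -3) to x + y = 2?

distance = |a·x₀ + b·y₀ + c·z₀ - d| / √(a² + b² + c²)
  = |1·3 + 1·(-1) + 0·(-3) - 2| / √(1² + 1² + 0²)
  = |3 - 1 + 0 - 2| / √(1 + 1 + 0)
  = |0| / √2
  = 0 / 1.414
  ≈ 0

0


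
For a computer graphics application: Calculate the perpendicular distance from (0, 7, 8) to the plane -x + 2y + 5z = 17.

distance = |a·x₀ + b·y₀ + c·z₀ - d| / √(a² + b² + c²)
  = |(-1)·0 + 2·7 + 5·8 - 17| / √((-1)² + 2² + 5²)
  = |0 + 14 + 40 - 17| / √(1 + 4 + 25)
  = |37| / √30
  = 37 / 5.477
  ≈ 6.755

6.755


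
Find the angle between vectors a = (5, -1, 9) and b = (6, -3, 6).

a·b = 5·6 + (-1)·(-3) + 9·6 = 30 + 3 + 54 = 87
|a| = √(5² + (-1)² + 9²) = √107 ≈ 10.34
|b| = √(6² + (-3)² + 6²) = √81 ≈ 9
cos θ = (a·b)/(|a||b|) = 87/(10.34·9) ≈ 0.9345
θ = arccos(0.9345) ≈ 20.85°

20.85°


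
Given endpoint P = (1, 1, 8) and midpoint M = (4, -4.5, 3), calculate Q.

Q = 2M - P
  = (2·4 - 1, 2·(-4.5) - 1, 2·3 - 8)
  = (8 - 1, -9 - 1, 6 - 8)
  = (7, -10, -2)

(7, -10, -2)


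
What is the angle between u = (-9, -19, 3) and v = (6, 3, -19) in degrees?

u·v = (-9)·6 + (-19)·3 + 3·(-19) = -54 - 57 - 57 = -168
|u| = √((-9)² + (-19)² + 3²) = √451 ≈ 21.24
|v| = √(6² + 3² + (-19)²) = √406 ≈ 20.15
cos θ = (u·v)/(|u||v|) = -168/(21.24·20.15) ≈ -0.3926
θ = arccos(-0.3926) ≈ 113.1°

113.1°


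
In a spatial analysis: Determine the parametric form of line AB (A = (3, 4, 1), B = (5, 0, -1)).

Direction vector d = B - A = (5 - 3, 0 - 4, -1 - 1) = (2, -4, -2)
Parametric form r = A + t·d:
x = 3 + 2t, y = 4 - 4t, z = 1 - 2t

x = 3 + 2t, y = 4 - 4t, z = 1 - 2t


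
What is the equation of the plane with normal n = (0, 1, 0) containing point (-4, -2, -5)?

The plane through P with normal n = (a, b, c) satisfies n·(r - P) = 0,
i.e. ax + by + cz = a·x₀ + b·y₀ + c·z₀.
d = 0·(-4) + 1·(-2) + 0·(-5)
  = 0 - 2 + 0
  = -2
Equation: y = -2

y = -2


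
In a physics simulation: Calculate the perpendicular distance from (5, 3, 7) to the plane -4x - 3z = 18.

distance = |a·x₀ + b·y₀ + c·z₀ - d| / √(a² + b² + c²)
  = |(-4)·5 + 0·3 + (-3)·7 - 18| / √((-4)² + 0² + (-3)²)
  = |-20 + 0 - 21 - 18| / √(16 + 0 + 9)
  = |-59| / √25
  = 59 / 5
  ≈ 11.8

11.8


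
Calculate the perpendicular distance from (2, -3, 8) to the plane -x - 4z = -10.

distance = |a·x₀ + b·y₀ + c·z₀ - d| / √(a² + b² + c²)
  = |(-1)·2 + 0·(-3) + (-4)·8 - (-10)| / √((-1)² + 0² + (-4)²)
  = |-2 + 0 - 32 + 10| / √(1 + 0 + 16)
  = |-24| / √17
  = 24 / 4.123
  ≈ 5.821

5.821


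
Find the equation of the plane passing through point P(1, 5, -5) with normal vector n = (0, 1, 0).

The plane through P with normal n = (a, b, c) satisfies n·(r - P) = 0,
i.e. ax + by + cz = a·x₀ + b·y₀ + c·z₀.
d = 0·1 + 1·5 + 0·(-5)
  = 0 + 5 + 0
  = 5
Equation: y = 5

y = 5


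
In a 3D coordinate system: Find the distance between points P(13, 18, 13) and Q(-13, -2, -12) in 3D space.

d = √[(x₂-x₁)² + (y₂-y₁)² + (z₂-z₁)²]
  = √[(-26)² + (-20)² + (-25)²]
  = √[676 + 400 + 625]
  = √1701
  ≈ 41.24

41.24


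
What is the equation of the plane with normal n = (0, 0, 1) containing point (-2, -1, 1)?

The plane through P with normal n = (a, b, c) satisfies n·(r - P) = 0,
i.e. ax + by + cz = a·x₀ + b·y₀ + c·z₀.
d = 0·(-2) + 0·(-1) + 1·1
  = 0 + 0 + 1
  = 1
Equation: z = 1

z = 1


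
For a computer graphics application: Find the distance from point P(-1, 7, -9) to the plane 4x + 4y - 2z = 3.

distance = |a·x₀ + b·y₀ + c·z₀ - d| / √(a² + b² + c²)
  = |4·(-1) + 4·7 + (-2)·(-9) - 3| / √(4² + 4² + (-2)²)
  = |-4 + 28 + 18 - 3| / √(16 + 16 + 4)
  = |39| / √36
  = 39 / 6
  ≈ 6.5

6.5


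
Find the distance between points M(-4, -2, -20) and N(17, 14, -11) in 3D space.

d = √[(x₂-x₁)² + (y₂-y₁)² + (z₂-z₁)²]
  = √[21² + 16² + 9²]
  = √[441 + 256 + 81]
  = √778
  ≈ 27.89

27.89


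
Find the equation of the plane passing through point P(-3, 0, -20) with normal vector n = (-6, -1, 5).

The plane through P with normal n = (a, b, c) satisfies n·(r - P) = 0,
i.e. ax + by + cz = a·x₀ + b·y₀ + c·z₀.
d = (-6)·(-3) + (-1)·0 + 5·(-20)
  = 18 + 0 - 100
  = -82
Equation: -6x - y + 5z = -82

-6x - y + 5z = -82


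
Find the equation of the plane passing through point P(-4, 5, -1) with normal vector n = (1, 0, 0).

The plane through P with normal n = (a, b, c) satisfies n·(r - P) = 0,
i.e. ax + by + cz = a·x₀ + b·y₀ + c·z₀.
d = 1·(-4) + 0·5 + 0·(-1)
  = -4 + 0 + 0
  = -4
Equation: x = -4

x = -4


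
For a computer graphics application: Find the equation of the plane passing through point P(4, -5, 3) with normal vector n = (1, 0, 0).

The plane through P with normal n = (a, b, c) satisfies n·(r - P) = 0,
i.e. ax + by + cz = a·x₀ + b·y₀ + c·z₀.
d = 1·4 + 0·(-5) + 0·3
  = 4 + 0 + 0
  = 4
Equation: x = 4

x = 4


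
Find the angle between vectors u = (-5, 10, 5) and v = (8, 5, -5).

u·v = (-5)·8 + 10·5 + 5·(-5) = -40 + 50 - 25 = -15
|u| = √((-5)² + 10² + 5²) = √150 ≈ 12.25
|v| = √(8² + 5² + (-5)²) = √114 ≈ 10.68
cos θ = (u·v)/(|u||v|) = -15/(12.25·10.68) ≈ -0.1147
θ = arccos(-0.1147) ≈ 96.59°

96.59°


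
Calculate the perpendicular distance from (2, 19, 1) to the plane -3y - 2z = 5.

distance = |a·x₀ + b·y₀ + c·z₀ - d| / √(a² + b² + c²)
  = |0·2 + (-3)·19 + (-2)·1 - 5| / √(0² + (-3)² + (-2)²)
  = |0 - 57 - 2 - 5| / √(0 + 9 + 4)
  = |-64| / √13
  = 64 / 3.606
  ≈ 17.75

17.75


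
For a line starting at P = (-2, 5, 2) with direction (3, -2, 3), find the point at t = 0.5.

P(t) = P + t·d
  = (-2 + 3·0.5, 5 + (-2)·0.5, 2 + 3·0.5)
  = (-2 + 1.5, 5 - 1, 2 + 1.5)
  = (-0.5, 4, 3.5)

(-0.5, 4, 3.5)


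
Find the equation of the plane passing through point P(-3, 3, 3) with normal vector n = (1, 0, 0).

The plane through P with normal n = (a, b, c) satisfies n·(r - P) = 0,
i.e. ax + by + cz = a·x₀ + b·y₀ + c·z₀.
d = 1·(-3) + 0·3 + 0·3
  = -3 + 0 + 0
  = -3
Equation: x = -3

x = -3


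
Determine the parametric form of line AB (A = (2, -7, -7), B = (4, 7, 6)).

Direction vector d = B - A = (4 - 2, 7 + 7, 6 + 7) = (2, 14, 13)
Parametric form r = A + t·d:
x = 2 + 2t, y = -7 + 14t, z = -7 + 13t

x = 2 + 2t, y = -7 + 14t, z = -7 + 13t


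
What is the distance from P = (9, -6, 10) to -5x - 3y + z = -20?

distance = |a·x₀ + b·y₀ + c·z₀ - d| / √(a² + b² + c²)
  = |(-5)·9 + (-3)·(-6) + 1·10 - (-20)| / √((-5)² + (-3)² + 1²)
  = |-45 + 18 + 10 + 20| / √(25 + 9 + 1)
  = |3| / √35
  = 3 / 5.916
  ≈ 0.5071

0.5071


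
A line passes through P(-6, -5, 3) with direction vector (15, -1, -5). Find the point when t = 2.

P(t) = P + t·d
  = (-6 + 15·2, -5 + (-1)·2, 3 + (-5)·2)
  = (-6 + 30, -5 - 2, 3 - 10)
  = (24, -7, -7)

(24, -7, -7)


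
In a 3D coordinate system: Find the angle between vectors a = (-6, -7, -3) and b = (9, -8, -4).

a·b = (-6)·9 + (-7)·(-8) + (-3)·(-4) = -54 + 56 + 12 = 14
|a| = √((-6)² + (-7)² + (-3)²) = √94 ≈ 9.695
|b| = √(9² + (-8)² + (-4)²) = √161 ≈ 12.69
cos θ = (a·b)/(|a||b|) = 14/(9.695·12.69) ≈ 0.1138
θ = arccos(0.1138) ≈ 83.47°

83.47°


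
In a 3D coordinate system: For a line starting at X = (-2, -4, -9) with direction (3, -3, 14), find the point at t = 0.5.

P(t) = X + t·d
  = (-2 + 3·0.5, -4 + (-3)·0.5, -9 + 14·0.5)
  = (-2 + 1.5, -4 - 1.5, -9 + 7)
  = (-0.5, -5.5, -2)

(-0.5, -5.5, -2)


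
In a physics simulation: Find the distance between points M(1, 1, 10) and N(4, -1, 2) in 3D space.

d = √[(x₂-x₁)² + (y₂-y₁)² + (z₂-z₁)²]
  = √[3² + (-2)² + (-8)²]
  = √[9 + 4 + 64]
  = √77
  ≈ 8.775

8.775


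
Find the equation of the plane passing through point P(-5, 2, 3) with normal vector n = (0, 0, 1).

The plane through P with normal n = (a, b, c) satisfies n·(r - P) = 0,
i.e. ax + by + cz = a·x₀ + b·y₀ + c·z₀.
d = 0·(-5) + 0·2 + 1·3
  = 0 + 0 + 3
  = 3
Equation: z = 3

z = 3


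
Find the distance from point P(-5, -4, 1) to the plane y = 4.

distance = |a·x₀ + b·y₀ + c·z₀ - d| / √(a² + b² + c²)
  = |0·(-5) + 1·(-4) + 0·1 - 4| / √(0² + 1² + 0²)
  = |0 - 4 + 0 - 4| / √(0 + 1 + 0)
  = |-8| / √1
  = 8 / 1
  ≈ 8

8


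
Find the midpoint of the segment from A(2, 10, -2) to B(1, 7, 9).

M = ((x₁+x₂)/2, (y₁+y₂)/2, (z₁+z₂)/2)
  = ((2 + 1)/2, (10 + 7)/2, (-2 + 9)/2)
  = (3/2, 17/2, 7/2)
  = (1.5, 8.5, 3.5)

(1.5, 8.5, 3.5)


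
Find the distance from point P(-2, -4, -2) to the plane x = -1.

distance = |a·x₀ + b·y₀ + c·z₀ - d| / √(a² + b² + c²)
  = |1·(-2) + 0·(-4) + 0·(-2) - (-1)| / √(1² + 0² + 0²)
  = |-2 + 0 + 0 + 1| / √(1 + 0 + 0)
  = |-1| / √1
  = 1 / 1
  ≈ 1

1


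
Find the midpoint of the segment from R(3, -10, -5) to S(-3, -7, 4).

M = ((x₁+x₂)/2, (y₁+y₂)/2, (z₁+z₂)/2)
  = ((3 - 3)/2, (-10 - 7)/2, (-5 + 4)/2)
  = (0/2, -17/2, -1/2)
  = (0, -8.5, -0.5)

(0, -8.5, -0.5)


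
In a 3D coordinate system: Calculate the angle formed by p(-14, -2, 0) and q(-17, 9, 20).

p·q = (-14)·(-17) + (-2)·9 + 0·20 = 238 - 18 + 0 = 220
|p| = √((-14)² + (-2)² + 0²) = √200 ≈ 14.14
|q| = √((-17)² + 9² + 20²) = √770 ≈ 27.75
cos θ = (p·q)/(|p||q|) = 220/(14.14·27.75) ≈ 0.5606
θ = arccos(0.5606) ≈ 55.9°

55.9°


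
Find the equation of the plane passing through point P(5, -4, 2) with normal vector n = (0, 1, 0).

The plane through P with normal n = (a, b, c) satisfies n·(r - P) = 0,
i.e. ax + by + cz = a·x₀ + b·y₀ + c·z₀.
d = 0·5 + 1·(-4) + 0·2
  = 0 - 4 + 0
  = -4
Equation: y = -4

y = -4


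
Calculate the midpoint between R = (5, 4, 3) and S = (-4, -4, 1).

M = ((x₁+x₂)/2, (y₁+y₂)/2, (z₁+z₂)/2)
  = ((5 - 4)/2, (4 - 4)/2, (3 + 1)/2)
  = (1/2, 0/2, 4/2)
  = (0.5, 0, 2)

(0.5, 0, 2)


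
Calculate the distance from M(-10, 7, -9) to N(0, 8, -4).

d = √[(x₂-x₁)² + (y₂-y₁)² + (z₂-z₁)²]
  = √[10² + 1² + 5²]
  = √[100 + 1 + 25]
  = √126
  ≈ 11.22

11.22


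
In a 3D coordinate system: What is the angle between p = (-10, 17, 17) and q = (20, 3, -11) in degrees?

p·q = (-10)·20 + 17·3 + 17·(-11) = -200 + 51 - 187 = -336
|p| = √((-10)² + 17² + 17²) = √678 ≈ 26.04
|q| = √(20² + 3² + (-11)²) = √530 ≈ 23.02
cos θ = (p·q)/(|p||q|) = -336/(26.04·23.02) ≈ -0.5605
θ = arccos(-0.5605) ≈ 124.1°

124.1°


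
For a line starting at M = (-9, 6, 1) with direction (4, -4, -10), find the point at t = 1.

P(t) = M + t·d
  = (-9 + 4·1, 6 + (-4)·1, 1 + (-10)·1)
  = (-9 + 4, 6 - 4, 1 - 10)
  = (-5, 2, -9)

(-5, 2, -9)


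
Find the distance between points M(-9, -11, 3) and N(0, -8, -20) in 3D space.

d = √[(x₂-x₁)² + (y₂-y₁)² + (z₂-z₁)²]
  = √[9² + 3² + (-23)²]
  = √[81 + 9 + 529]
  = √619
  ≈ 24.88

24.88


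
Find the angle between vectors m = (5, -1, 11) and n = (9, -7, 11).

m·n = 5·9 + (-1)·(-7) + 11·11 = 45 + 7 + 121 = 173
|m| = √(5² + (-1)² + 11²) = √147 ≈ 12.12
|n| = √(9² + (-7)² + 11²) = √251 ≈ 15.84
cos θ = (m·n)/(|m||n|) = 173/(12.12·15.84) ≈ 0.9006
θ = arccos(0.9006) ≈ 25.76°

25.76°


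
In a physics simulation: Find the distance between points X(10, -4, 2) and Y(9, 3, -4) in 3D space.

d = √[(x₂-x₁)² + (y₂-y₁)² + (z₂-z₁)²]
  = √[(-1)² + 7² + (-6)²]
  = √[1 + 49 + 36]
  = √86
  ≈ 9.274

9.274


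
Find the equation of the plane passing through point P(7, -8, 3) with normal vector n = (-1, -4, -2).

The plane through P with normal n = (a, b, c) satisfies n·(r - P) = 0,
i.e. ax + by + cz = a·x₀ + b·y₀ + c·z₀.
d = (-1)·7 + (-4)·(-8) + (-2)·3
  = -7 + 32 - 6
  = 19
Equation: -x - 4y - 2z = 19

-x - 4y - 2z = 19


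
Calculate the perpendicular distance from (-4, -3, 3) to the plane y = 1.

distance = |a·x₀ + b·y₀ + c·z₀ - d| / √(a² + b² + c²)
  = |0·(-4) + 1·(-3) + 0·3 - 1| / √(0² + 1² + 0²)
  = |0 - 3 + 0 - 1| / √(0 + 1 + 0)
  = |-4| / √1
  = 4 / 1
  ≈ 4

4


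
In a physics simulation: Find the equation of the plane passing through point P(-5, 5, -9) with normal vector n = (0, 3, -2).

The plane through P with normal n = (a, b, c) satisfies n·(r - P) = 0,
i.e. ax + by + cz = a·x₀ + b·y₀ + c·z₀.
d = 0·(-5) + 3·5 + (-2)·(-9)
  = 0 + 15 + 18
  = 33
Equation: 3y - 2z = 33

3y - 2z = 33


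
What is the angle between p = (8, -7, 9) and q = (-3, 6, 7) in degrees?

p·q = 8·(-3) + (-7)·6 + 9·7 = -24 - 42 + 63 = -3
|p| = √(8² + (-7)² + 9²) = √194 ≈ 13.93
|q| = √((-3)² + 6² + 7²) = √94 ≈ 9.695
cos θ = (p·q)/(|p||q|) = -3/(13.93·9.695) ≈ -0.02222
θ = arccos(-0.02222) ≈ 91.27°

91.27°


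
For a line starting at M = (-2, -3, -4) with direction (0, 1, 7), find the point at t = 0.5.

P(t) = M + t·d
  = (-2 + 0·0.5, -3 + 1·0.5, -4 + 7·0.5)
  = (-2 + 0, -3 + 0.5, -4 + 3.5)
  = (-2, -2.5, -0.5)

(-2, -2.5, -0.5)


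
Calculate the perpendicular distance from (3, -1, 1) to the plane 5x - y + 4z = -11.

distance = |a·x₀ + b·y₀ + c·z₀ - d| / √(a² + b² + c²)
  = |5·3 + (-1)·(-1) + 4·1 - (-11)| / √(5² + (-1)² + 4²)
  = |15 + 1 + 4 + 11| / √(25 + 1 + 16)
  = |31| / √42
  = 31 / 6.481
  ≈ 4.783

4.783


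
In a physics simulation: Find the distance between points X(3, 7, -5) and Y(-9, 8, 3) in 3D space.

d = √[(x₂-x₁)² + (y₂-y₁)² + (z₂-z₁)²]
  = √[(-12)² + 1² + 8²]
  = √[144 + 1 + 64]
  = √209
  ≈ 14.46

14.46


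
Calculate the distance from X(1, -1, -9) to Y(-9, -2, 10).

d = √[(x₂-x₁)² + (y₂-y₁)² + (z₂-z₁)²]
  = √[(-10)² + (-1)² + 19²]
  = √[100 + 1 + 361]
  = √462
  ≈ 21.49

21.49


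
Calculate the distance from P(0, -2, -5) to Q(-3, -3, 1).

d = √[(x₂-x₁)² + (y₂-y₁)² + (z₂-z₁)²]
  = √[(-3)² + (-1)² + 6²]
  = √[9 + 1 + 36]
  = √46
  ≈ 6.782

6.782


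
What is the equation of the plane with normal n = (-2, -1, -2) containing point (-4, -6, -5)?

The plane through P with normal n = (a, b, c) satisfies n·(r - P) = 0,
i.e. ax + by + cz = a·x₀ + b·y₀ + c·z₀.
d = (-2)·(-4) + (-1)·(-6) + (-2)·(-5)
  = 8 + 6 + 10
  = 24
Equation: -2x - y - 2z = 24

-2x - y - 2z = 24


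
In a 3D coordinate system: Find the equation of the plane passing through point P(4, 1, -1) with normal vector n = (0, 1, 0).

The plane through P with normal n = (a, b, c) satisfies n·(r - P) = 0,
i.e. ax + by + cz = a·x₀ + b·y₀ + c·z₀.
d = 0·4 + 1·1 + 0·(-1)
  = 0 + 1 + 0
  = 1
Equation: y = 1

y = 1


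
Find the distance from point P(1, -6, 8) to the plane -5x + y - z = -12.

distance = |a·x₀ + b·y₀ + c·z₀ - d| / √(a² + b² + c²)
  = |(-5)·1 + 1·(-6) + (-1)·8 - (-12)| / √((-5)² + 1² + (-1)²)
  = |-5 - 6 - 8 + 12| / √(25 + 1 + 1)
  = |-7| / √27
  = 7 / 5.196
  ≈ 1.347

1.347


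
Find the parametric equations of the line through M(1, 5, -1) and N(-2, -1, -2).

Direction vector d = N - M = (-2 - 1, -1 - 5, -2 + 1) = (-3, -6, -1)
Parametric form r = M + t·d:
x = 1 - 3t, y = 5 - 6t, z = -1 - t

x = 1 - 3t, y = 5 - 6t, z = -1 - t


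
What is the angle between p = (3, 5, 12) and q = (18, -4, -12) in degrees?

p·q = 3·18 + 5·(-4) + 12·(-12) = 54 - 20 - 144 = -110
|p| = √(3² + 5² + 12²) = √178 ≈ 13.34
|q| = √(18² + (-4)² + (-12)²) = √484 ≈ 22
cos θ = (p·q)/(|p||q|) = -110/(13.34·22) ≈ -0.3748
θ = arccos(-0.3748) ≈ 112°

112°


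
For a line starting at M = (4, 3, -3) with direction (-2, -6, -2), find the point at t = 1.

P(t) = M + t·d
  = (4 + (-2)·1, 3 + (-6)·1, -3 + (-2)·1)
  = (4 - 2, 3 - 6, -3 - 2)
  = (2, -3, -5)

(2, -3, -5)


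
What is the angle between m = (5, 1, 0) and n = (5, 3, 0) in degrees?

m·n = 5·5 + 1·3 + 0·0 = 25 + 3 + 0 = 28
|m| = √(5² + 1² + 0²) = √26 ≈ 5.099
|n| = √(5² + 3² + 0²) = √34 ≈ 5.831
cos θ = (m·n)/(|m||n|) = 28/(5.099·5.831) ≈ 0.9417
θ = arccos(0.9417) ≈ 19.65°

19.65°


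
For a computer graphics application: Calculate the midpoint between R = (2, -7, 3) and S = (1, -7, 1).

M = ((x₁+x₂)/2, (y₁+y₂)/2, (z₁+z₂)/2)
  = ((2 + 1)/2, (-7 - 7)/2, (3 + 1)/2)
  = (3/2, -14/2, 4/2)
  = (1.5, -7, 2)

(1.5, -7, 2)


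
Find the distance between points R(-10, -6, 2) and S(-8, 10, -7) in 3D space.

d = √[(x₂-x₁)² + (y₂-y₁)² + (z₂-z₁)²]
  = √[2² + 16² + (-9)²]
  = √[4 + 256 + 81]
  = √341
  ≈ 18.47

18.47


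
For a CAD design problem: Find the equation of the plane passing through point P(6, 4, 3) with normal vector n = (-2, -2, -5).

The plane through P with normal n = (a, b, c) satisfies n·(r - P) = 0,
i.e. ax + by + cz = a·x₀ + b·y₀ + c·z₀.
d = (-2)·6 + (-2)·4 + (-5)·3
  = -12 - 8 - 15
  = -35
Equation: -2x - 2y - 5z = -35

-2x - 2y - 5z = -35


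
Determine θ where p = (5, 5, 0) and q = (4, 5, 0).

p·q = 5·4 + 5·5 + 0·0 = 20 + 25 + 0 = 45
|p| = √(5² + 5² + 0²) = √50 ≈ 7.071
|q| = √(4² + 5² + 0²) = √41 ≈ 6.403
cos θ = (p·q)/(|p||q|) = 45/(7.071·6.403) ≈ 0.9939
θ = arccos(0.9939) ≈ 6.34°

6.34°


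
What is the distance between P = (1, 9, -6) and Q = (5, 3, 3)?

d = √[(x₂-x₁)² + (y₂-y₁)² + (z₂-z₁)²]
  = √[4² + (-6)² + 9²]
  = √[16 + 36 + 81]
  = √133
  ≈ 11.53

11.53


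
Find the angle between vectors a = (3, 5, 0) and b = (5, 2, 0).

a·b = 3·5 + 5·2 + 0·0 = 15 + 10 + 0 = 25
|a| = √(3² + 5² + 0²) = √34 ≈ 5.831
|b| = √(5² + 2² + 0²) = √29 ≈ 5.385
cos θ = (a·b)/(|a||b|) = 25/(5.831·5.385) ≈ 0.7962
θ = arccos(0.7962) ≈ 37.23°

37.23°


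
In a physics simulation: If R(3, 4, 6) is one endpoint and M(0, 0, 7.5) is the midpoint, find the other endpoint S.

S = 2M - R
  = (2·0 - 3, 2·0 - 4, 2·7.5 - 6)
  = (0 - 3, 0 - 4, 15 - 6)
  = (-3, -4, 9)

(-3, -4, 9)


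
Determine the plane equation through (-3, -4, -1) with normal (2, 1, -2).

The plane through P with normal n = (a, b, c) satisfies n·(r - P) = 0,
i.e. ax + by + cz = a·x₀ + b·y₀ + c·z₀.
d = 2·(-3) + 1·(-4) + (-2)·(-1)
  = -6 - 4 + 2
  = -8
Equation: 2x + y - 2z = -8

2x + y - 2z = -8


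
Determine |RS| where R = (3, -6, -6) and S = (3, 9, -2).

d = √[(x₂-x₁)² + (y₂-y₁)² + (z₂-z₁)²]
  = √[0² + 15² + 4²]
  = √[0 + 225 + 16]
  = √241
  ≈ 15.52

15.52


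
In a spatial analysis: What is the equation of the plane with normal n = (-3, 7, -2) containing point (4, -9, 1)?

The plane through P with normal n = (a, b, c) satisfies n·(r - P) = 0,
i.e. ax + by + cz = a·x₀ + b·y₀ + c·z₀.
d = (-3)·4 + 7·(-9) + (-2)·1
  = -12 - 63 - 2
  = -77
Equation: -3x + 7y - 2z = -77

-3x + 7y - 2z = -77


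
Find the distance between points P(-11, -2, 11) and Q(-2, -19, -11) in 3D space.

d = √[(x₂-x₁)² + (y₂-y₁)² + (z₂-z₁)²]
  = √[9² + (-17)² + (-22)²]
  = √[81 + 289 + 484]
  = √854
  ≈ 29.22

29.22


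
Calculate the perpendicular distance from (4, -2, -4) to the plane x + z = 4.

distance = |a·x₀ + b·y₀ + c·z₀ - d| / √(a² + b² + c²)
  = |1·4 + 0·(-2) + 1·(-4) - 4| / √(1² + 0² + 1²)
  = |4 + 0 - 4 - 4| / √(1 + 0 + 1)
  = |-4| / √2
  = 4 / 1.414
  ≈ 2.828

2.828


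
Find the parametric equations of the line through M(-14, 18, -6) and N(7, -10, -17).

Direction vector d = N - M = (7 + 14, -10 - 18, -17 + 6) = (21, -28, -11)
Parametric form r = M + t·d:
x = -14 + 21t, y = 18 - 28t, z = -6 - 11t

x = -14 + 21t, y = 18 - 28t, z = -6 - 11t


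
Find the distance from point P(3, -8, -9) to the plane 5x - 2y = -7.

distance = |a·x₀ + b·y₀ + c·z₀ - d| / √(a² + b² + c²)
  = |5·3 + (-2)·(-8) + 0·(-9) - (-7)| / √(5² + (-2)² + 0²)
  = |15 + 16 + 0 + 7| / √(25 + 4 + 0)
  = |38| / √29
  = 38 / 5.385
  ≈ 7.056

7.056


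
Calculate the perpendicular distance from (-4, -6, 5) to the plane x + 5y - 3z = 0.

distance = |a·x₀ + b·y₀ + c·z₀ - d| / √(a² + b² + c²)
  = |1·(-4) + 5·(-6) + (-3)·5 - 0| / √(1² + 5² + (-3)²)
  = |-4 - 30 - 15 + 0| / √(1 + 25 + 9)
  = |-49| / √35
  = 49 / 5.916
  ≈ 8.283

8.283


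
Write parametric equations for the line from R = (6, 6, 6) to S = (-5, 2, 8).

Direction vector d = S - R = (-5 - 6, 2 - 6, 8 - 6) = (-11, -4, 2)
Parametric form r = R + t·d:
x = 6 - 11t, y = 6 - 4t, z = 6 + 2t

x = 6 - 11t, y = 6 - 4t, z = 6 + 2t


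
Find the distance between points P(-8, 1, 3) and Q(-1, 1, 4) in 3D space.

d = √[(x₂-x₁)² + (y₂-y₁)² + (z₂-z₁)²]
  = √[7² + 0² + 1²]
  = √[49 + 0 + 1]
  = √50
  ≈ 7.071

7.071


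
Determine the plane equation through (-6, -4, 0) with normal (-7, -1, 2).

The plane through P with normal n = (a, b, c) satisfies n·(r - P) = 0,
i.e. ax + by + cz = a·x₀ + b·y₀ + c·z₀.
d = (-7)·(-6) + (-1)·(-4) + 2·0
  = 42 + 4 + 0
  = 46
Equation: -7x - y + 2z = 46

-7x - y + 2z = 46


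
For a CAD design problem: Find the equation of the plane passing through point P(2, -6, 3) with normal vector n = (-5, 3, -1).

The plane through P with normal n = (a, b, c) satisfies n·(r - P) = 0,
i.e. ax + by + cz = a·x₀ + b·y₀ + c·z₀.
d = (-5)·2 + 3·(-6) + (-1)·3
  = -10 - 18 - 3
  = -31
Equation: -5x + 3y - z = -31

-5x + 3y - z = -31
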